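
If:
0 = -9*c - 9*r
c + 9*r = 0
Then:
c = 0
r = 0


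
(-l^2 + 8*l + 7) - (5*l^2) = -6*l^2 + 8*l + 7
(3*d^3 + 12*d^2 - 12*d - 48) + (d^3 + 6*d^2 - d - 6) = 4*d^3 + 18*d^2 - 13*d - 54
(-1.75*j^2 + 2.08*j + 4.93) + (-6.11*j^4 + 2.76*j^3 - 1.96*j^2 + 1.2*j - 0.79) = -6.11*j^4 + 2.76*j^3 - 3.71*j^2 + 3.28*j + 4.14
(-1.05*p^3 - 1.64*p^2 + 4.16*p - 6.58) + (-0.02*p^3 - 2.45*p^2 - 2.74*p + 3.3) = -1.07*p^3 - 4.09*p^2 + 1.42*p - 3.28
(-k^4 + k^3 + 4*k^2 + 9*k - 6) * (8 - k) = k^5 - 9*k^4 + 4*k^3 + 23*k^2 + 78*k - 48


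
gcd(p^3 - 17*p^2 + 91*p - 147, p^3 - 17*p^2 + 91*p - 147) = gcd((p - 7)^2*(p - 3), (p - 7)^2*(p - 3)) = p^3 - 17*p^2 + 91*p - 147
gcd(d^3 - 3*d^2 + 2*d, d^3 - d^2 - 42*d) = d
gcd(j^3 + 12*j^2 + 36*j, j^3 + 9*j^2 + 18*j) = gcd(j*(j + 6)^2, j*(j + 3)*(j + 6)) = j^2 + 6*j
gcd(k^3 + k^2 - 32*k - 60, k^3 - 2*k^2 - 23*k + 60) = k + 5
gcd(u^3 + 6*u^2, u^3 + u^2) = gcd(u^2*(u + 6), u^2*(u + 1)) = u^2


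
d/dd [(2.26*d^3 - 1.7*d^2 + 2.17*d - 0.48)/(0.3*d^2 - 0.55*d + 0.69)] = (0.678*d^4 - 2.486*d^3 + 4.9622*d^2 - 2.058*d + 1.2333)/(0.09*d^4 - 0.33*d^3 + 0.7165*d^2 - 0.759*d + 0.4761)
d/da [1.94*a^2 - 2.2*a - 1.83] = 3.88*a - 2.2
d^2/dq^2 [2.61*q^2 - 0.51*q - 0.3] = 5.22000000000000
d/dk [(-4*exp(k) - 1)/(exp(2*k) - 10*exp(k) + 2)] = 2*(2*exp(2*k) + exp(k) - 9)*exp(k)/(exp(4*k) - 20*exp(3*k) + 104*exp(2*k) - 40*exp(k) + 4)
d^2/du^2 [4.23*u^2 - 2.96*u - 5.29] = 8.46000000000000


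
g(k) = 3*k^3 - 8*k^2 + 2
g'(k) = 9*k^2 - 16*k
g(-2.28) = -75.14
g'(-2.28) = 83.27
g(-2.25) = -72.67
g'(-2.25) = 81.56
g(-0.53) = -0.69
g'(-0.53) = 11.01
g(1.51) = -5.91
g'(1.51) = -3.64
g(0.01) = 2.00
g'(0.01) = -0.16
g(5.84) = 326.69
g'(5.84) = 213.51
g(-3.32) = -195.96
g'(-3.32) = 152.32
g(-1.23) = -15.69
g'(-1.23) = 33.30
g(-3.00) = -151.00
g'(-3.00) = 129.00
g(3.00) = 11.00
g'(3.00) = 33.00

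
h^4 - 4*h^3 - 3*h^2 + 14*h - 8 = (h - 4)*(h - 1)^2*(h + 2)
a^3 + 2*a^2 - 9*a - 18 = (a - 3)*(a + 2)*(a + 3)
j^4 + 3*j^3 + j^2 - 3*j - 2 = (j - 1)*(j + 1)^2*(j + 2)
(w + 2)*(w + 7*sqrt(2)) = w^2 + 2*w + 7*sqrt(2)*w + 14*sqrt(2)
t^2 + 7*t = t*(t + 7)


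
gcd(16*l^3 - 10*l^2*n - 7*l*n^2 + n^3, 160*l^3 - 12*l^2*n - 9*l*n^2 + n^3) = 8*l - n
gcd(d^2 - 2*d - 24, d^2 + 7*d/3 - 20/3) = d + 4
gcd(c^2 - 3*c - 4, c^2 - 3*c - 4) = c^2 - 3*c - 4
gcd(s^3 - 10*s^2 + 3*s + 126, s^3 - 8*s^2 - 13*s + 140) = s - 7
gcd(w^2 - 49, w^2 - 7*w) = w - 7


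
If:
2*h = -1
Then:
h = -1/2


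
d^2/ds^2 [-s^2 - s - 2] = -2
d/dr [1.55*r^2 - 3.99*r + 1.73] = 3.1*r - 3.99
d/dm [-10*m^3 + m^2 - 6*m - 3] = -30*m^2 + 2*m - 6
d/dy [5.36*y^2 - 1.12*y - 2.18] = 10.72*y - 1.12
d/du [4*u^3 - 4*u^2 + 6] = 4*u*(3*u - 2)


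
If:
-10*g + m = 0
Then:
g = m/10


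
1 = 1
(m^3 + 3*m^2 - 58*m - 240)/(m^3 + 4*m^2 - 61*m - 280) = (m + 6)/(m + 7)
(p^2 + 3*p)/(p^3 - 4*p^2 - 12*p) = (p + 3)/(p^2 - 4*p - 12)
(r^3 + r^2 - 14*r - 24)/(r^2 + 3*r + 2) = (r^2 - r - 12)/(r + 1)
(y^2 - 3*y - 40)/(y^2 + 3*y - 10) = (y - 8)/(y - 2)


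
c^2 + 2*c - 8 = (c - 2)*(c + 4)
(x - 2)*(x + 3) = x^2 + x - 6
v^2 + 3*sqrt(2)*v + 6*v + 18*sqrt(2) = (v + 6)*(v + 3*sqrt(2))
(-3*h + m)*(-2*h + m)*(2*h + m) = 12*h^3 - 4*h^2*m - 3*h*m^2 + m^3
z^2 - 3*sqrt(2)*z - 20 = (z - 5*sqrt(2))*(z + 2*sqrt(2))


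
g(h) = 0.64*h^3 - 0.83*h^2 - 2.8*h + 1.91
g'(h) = 1.92*h^2 - 1.66*h - 2.8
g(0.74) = -0.36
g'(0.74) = -2.98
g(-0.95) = 3.27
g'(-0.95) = 0.51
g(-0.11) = 2.21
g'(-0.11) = -2.59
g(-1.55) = 1.87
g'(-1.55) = 4.39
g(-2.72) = -9.49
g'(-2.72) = 15.92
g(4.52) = 31.40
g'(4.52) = 28.92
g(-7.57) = -302.09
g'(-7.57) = 119.79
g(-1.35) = 2.60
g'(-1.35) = 2.94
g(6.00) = 93.47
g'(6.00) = 56.36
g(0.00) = 1.91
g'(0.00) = -2.80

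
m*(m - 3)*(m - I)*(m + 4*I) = m^4 - 3*m^3 + 3*I*m^3 + 4*m^2 - 9*I*m^2 - 12*m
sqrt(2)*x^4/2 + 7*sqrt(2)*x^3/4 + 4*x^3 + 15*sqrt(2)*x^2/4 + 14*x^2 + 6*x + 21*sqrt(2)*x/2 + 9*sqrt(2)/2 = (x + 1/2)*(x + 3)*(x + 3*sqrt(2))*(sqrt(2)*x/2 + 1)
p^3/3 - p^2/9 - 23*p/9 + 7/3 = (p/3 + 1)*(p - 7/3)*(p - 1)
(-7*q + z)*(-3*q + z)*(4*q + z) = 84*q^3 - 19*q^2*z - 6*q*z^2 + z^3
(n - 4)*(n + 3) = n^2 - n - 12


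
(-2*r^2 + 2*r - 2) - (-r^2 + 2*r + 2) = -r^2 - 4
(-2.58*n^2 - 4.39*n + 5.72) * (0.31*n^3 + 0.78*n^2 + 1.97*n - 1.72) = -0.7998*n^5 - 3.3733*n^4 - 6.7336*n^3 + 0.250900000000001*n^2 + 18.8192*n - 9.8384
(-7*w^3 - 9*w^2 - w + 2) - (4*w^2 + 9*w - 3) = -7*w^3 - 13*w^2 - 10*w + 5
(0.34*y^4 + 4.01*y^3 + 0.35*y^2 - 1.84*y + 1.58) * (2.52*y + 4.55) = 0.8568*y^5 + 11.6522*y^4 + 19.1275*y^3 - 3.0443*y^2 - 4.3904*y + 7.189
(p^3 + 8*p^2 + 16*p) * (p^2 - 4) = p^5 + 8*p^4 + 12*p^3 - 32*p^2 - 64*p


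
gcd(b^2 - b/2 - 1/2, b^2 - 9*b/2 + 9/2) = 1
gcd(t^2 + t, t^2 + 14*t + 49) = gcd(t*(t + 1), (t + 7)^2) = 1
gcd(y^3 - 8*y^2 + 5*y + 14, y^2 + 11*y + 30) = 1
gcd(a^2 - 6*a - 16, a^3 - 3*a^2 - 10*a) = a + 2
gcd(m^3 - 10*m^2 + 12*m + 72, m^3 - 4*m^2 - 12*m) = m^2 - 4*m - 12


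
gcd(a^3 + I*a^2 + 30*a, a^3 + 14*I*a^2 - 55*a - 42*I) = a + 6*I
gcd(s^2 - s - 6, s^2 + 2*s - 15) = s - 3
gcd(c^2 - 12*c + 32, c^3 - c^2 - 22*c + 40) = c - 4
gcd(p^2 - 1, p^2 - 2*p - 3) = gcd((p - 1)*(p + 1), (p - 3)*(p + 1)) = p + 1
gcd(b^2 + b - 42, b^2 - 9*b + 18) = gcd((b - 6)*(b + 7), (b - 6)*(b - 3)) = b - 6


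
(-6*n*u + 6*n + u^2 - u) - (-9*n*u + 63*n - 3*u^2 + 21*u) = 3*n*u - 57*n + 4*u^2 - 22*u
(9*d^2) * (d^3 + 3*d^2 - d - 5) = 9*d^5 + 27*d^4 - 9*d^3 - 45*d^2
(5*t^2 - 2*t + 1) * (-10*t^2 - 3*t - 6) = -50*t^4 + 5*t^3 - 34*t^2 + 9*t - 6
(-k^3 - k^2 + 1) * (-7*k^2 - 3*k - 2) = 7*k^5 + 10*k^4 + 5*k^3 - 5*k^2 - 3*k - 2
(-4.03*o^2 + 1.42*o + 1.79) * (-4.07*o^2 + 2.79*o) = 16.4021*o^4 - 17.0231*o^3 - 3.3235*o^2 + 4.9941*o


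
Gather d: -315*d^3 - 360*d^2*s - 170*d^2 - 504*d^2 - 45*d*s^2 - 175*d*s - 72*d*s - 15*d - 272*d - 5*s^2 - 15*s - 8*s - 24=-315*d^3 + d^2*(-360*s - 674) + d*(-45*s^2 - 247*s - 287) - 5*s^2 - 23*s - 24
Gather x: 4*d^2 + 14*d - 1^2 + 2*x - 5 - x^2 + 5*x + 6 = 4*d^2 + 14*d - x^2 + 7*x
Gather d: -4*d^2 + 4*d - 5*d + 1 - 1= -4*d^2 - d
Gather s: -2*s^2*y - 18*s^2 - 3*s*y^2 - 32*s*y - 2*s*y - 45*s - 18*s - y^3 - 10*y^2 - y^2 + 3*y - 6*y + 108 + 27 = s^2*(-2*y - 18) + s*(-3*y^2 - 34*y - 63) - y^3 - 11*y^2 - 3*y + 135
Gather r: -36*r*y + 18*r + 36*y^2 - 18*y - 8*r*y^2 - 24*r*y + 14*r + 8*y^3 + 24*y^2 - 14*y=r*(-8*y^2 - 60*y + 32) + 8*y^3 + 60*y^2 - 32*y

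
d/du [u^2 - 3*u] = 2*u - 3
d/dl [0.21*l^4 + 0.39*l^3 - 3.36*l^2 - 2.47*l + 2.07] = 0.84*l^3 + 1.17*l^2 - 6.72*l - 2.47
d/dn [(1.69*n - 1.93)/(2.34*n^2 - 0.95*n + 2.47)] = (-3.9546*n^2 + 9.0324*n + 2.3408)/(5.4756*n^4 - 4.446*n^3 + 12.4621*n^2 - 4.693*n + 6.1009)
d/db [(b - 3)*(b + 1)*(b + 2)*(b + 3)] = 4*b^3 + 9*b^2 - 14*b - 27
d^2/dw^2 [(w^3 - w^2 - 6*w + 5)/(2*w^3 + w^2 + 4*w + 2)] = 6*(-2*w^6 - 32*w^5 + 28*w^4 + 56*w^3 + 103*w^2 + 16*w + 38)/(8*w^9 + 12*w^8 + 54*w^7 + 73*w^6 + 132*w^5 + 150*w^4 + 136*w^3 + 108*w^2 + 48*w + 8)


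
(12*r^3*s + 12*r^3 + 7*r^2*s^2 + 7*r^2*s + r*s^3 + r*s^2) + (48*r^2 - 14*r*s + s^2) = 12*r^3*s + 12*r^3 + 7*r^2*s^2 + 7*r^2*s + 48*r^2 + r*s^3 + r*s^2 - 14*r*s + s^2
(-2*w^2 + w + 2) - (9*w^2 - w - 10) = -11*w^2 + 2*w + 12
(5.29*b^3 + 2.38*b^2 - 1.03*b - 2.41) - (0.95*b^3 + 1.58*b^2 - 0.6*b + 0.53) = 4.34*b^3 + 0.8*b^2 - 0.43*b - 2.94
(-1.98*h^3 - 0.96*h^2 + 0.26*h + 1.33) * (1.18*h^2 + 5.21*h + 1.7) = -2.3364*h^5 - 11.4486*h^4 - 8.0608*h^3 + 1.292*h^2 + 7.3713*h + 2.261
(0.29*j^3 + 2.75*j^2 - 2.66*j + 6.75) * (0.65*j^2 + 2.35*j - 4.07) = 0.1885*j^5 + 2.469*j^4 + 3.5532*j^3 - 13.056*j^2 + 26.6887*j - 27.4725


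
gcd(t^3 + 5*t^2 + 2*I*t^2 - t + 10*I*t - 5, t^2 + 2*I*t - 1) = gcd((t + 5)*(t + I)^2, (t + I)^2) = t^2 + 2*I*t - 1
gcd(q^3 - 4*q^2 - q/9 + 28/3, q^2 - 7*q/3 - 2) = q - 3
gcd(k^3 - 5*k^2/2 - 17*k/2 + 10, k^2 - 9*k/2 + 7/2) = k - 1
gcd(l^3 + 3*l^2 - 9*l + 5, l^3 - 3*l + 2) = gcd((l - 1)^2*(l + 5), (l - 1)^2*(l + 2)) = l^2 - 2*l + 1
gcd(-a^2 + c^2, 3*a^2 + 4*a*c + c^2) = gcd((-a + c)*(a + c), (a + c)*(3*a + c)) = a + c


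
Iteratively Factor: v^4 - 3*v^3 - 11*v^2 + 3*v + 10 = (v - 5)*(v^3 + 2*v^2 - v - 2) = (v - 5)*(v + 1)*(v^2 + v - 2) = (v - 5)*(v - 1)*(v + 1)*(v + 2)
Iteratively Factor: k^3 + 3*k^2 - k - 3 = (k - 1)*(k^2 + 4*k + 3) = (k - 1)*(k + 3)*(k + 1)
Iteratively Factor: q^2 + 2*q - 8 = (q + 4)*(q - 2)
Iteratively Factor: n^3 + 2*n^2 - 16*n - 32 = (n + 4)*(n^2 - 2*n - 8) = (n - 4)*(n + 4)*(n + 2)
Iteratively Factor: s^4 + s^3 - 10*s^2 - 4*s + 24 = (s - 2)*(s^3 + 3*s^2 - 4*s - 12) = (s - 2)*(s + 3)*(s^2 - 4) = (s - 2)^2*(s + 3)*(s + 2)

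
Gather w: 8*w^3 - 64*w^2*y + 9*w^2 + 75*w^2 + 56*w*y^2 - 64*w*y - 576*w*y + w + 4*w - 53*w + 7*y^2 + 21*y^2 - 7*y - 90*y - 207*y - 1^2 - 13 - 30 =8*w^3 + w^2*(84 - 64*y) + w*(56*y^2 - 640*y - 48) + 28*y^2 - 304*y - 44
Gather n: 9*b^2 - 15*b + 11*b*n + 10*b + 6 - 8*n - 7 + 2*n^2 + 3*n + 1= 9*b^2 - 5*b + 2*n^2 + n*(11*b - 5)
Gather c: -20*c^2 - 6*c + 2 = -20*c^2 - 6*c + 2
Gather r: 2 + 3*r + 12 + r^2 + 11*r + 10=r^2 + 14*r + 24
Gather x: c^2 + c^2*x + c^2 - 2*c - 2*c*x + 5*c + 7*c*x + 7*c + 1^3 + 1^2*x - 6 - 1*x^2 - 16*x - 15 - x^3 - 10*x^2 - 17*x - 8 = 2*c^2 + 10*c - x^3 - 11*x^2 + x*(c^2 + 5*c - 32) - 28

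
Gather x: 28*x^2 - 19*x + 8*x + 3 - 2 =28*x^2 - 11*x + 1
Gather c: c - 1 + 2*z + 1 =c + 2*z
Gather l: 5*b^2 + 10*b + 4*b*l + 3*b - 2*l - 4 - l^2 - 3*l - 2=5*b^2 + 13*b - l^2 + l*(4*b - 5) - 6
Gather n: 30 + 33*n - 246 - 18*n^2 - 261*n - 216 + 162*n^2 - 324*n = 144*n^2 - 552*n - 432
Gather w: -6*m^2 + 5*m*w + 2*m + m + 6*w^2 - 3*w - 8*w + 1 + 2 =-6*m^2 + 3*m + 6*w^2 + w*(5*m - 11) + 3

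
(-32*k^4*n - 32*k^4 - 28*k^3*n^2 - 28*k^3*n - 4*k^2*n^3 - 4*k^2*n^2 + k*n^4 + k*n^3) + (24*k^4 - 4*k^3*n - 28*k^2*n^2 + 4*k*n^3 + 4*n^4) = -32*k^4*n - 8*k^4 - 28*k^3*n^2 - 32*k^3*n - 4*k^2*n^3 - 32*k^2*n^2 + k*n^4 + 5*k*n^3 + 4*n^4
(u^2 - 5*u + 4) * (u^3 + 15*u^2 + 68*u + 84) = u^5 + 10*u^4 - 3*u^3 - 196*u^2 - 148*u + 336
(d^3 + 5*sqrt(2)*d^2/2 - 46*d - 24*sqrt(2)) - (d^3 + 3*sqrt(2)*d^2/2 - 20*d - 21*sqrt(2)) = sqrt(2)*d^2 - 26*d - 3*sqrt(2)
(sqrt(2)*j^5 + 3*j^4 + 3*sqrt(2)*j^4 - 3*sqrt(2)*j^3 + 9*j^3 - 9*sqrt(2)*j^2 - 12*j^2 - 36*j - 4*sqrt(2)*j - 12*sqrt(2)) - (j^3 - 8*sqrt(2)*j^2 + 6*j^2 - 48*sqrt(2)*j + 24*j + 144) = sqrt(2)*j^5 + 3*j^4 + 3*sqrt(2)*j^4 - 3*sqrt(2)*j^3 + 8*j^3 - 18*j^2 - sqrt(2)*j^2 - 60*j + 44*sqrt(2)*j - 144 - 12*sqrt(2)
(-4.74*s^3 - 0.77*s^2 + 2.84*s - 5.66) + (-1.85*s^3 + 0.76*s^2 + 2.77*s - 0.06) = -6.59*s^3 - 0.01*s^2 + 5.61*s - 5.72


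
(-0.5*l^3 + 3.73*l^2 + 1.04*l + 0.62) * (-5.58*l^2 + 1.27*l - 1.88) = 2.79*l^5 - 21.4484*l^4 - 0.126100000000001*l^3 - 9.1512*l^2 - 1.1678*l - 1.1656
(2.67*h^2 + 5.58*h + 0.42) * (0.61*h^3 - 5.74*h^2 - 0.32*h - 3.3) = 1.6287*h^5 - 11.922*h^4 - 32.6274*h^3 - 13.0074*h^2 - 18.5484*h - 1.386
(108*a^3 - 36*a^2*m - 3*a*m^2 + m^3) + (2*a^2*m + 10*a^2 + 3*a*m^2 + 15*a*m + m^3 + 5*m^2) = 108*a^3 - 34*a^2*m + 10*a^2 + 15*a*m + 2*m^3 + 5*m^2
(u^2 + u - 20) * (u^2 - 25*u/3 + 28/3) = u^4 - 22*u^3/3 - 19*u^2 + 176*u - 560/3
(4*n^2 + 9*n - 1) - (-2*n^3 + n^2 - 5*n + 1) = 2*n^3 + 3*n^2 + 14*n - 2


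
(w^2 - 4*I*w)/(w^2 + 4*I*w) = (w - 4*I)/(w + 4*I)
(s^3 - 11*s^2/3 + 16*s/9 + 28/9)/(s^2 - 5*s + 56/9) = (3*s^2 - 4*s - 4)/(3*s - 8)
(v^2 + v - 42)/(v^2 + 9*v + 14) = (v - 6)/(v + 2)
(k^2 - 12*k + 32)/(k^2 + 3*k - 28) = (k - 8)/(k + 7)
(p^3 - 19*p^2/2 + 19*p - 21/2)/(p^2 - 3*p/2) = p - 8 + 7/p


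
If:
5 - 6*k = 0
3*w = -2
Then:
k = 5/6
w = -2/3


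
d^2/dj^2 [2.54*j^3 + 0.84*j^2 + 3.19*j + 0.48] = 15.24*j + 1.68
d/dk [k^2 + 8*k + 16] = 2*k + 8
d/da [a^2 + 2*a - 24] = 2*a + 2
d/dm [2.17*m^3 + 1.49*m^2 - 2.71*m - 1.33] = 6.51*m^2 + 2.98*m - 2.71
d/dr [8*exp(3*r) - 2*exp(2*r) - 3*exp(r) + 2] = (24*exp(2*r) - 4*exp(r) - 3)*exp(r)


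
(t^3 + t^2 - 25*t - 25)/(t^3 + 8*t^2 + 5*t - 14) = (t^3 + t^2 - 25*t - 25)/(t^3 + 8*t^2 + 5*t - 14)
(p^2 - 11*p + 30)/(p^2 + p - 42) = (p - 5)/(p + 7)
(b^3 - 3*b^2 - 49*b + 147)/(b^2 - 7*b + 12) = (b^2 - 49)/(b - 4)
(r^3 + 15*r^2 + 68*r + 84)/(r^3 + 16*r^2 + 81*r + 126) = (r + 2)/(r + 3)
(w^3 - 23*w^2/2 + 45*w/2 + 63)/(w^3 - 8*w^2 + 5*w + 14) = (w^2 - 9*w/2 - 9)/(w^2 - w - 2)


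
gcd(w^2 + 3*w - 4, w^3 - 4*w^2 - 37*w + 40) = w - 1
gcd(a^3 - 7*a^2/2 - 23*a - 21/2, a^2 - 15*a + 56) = a - 7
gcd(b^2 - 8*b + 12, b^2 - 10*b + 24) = b - 6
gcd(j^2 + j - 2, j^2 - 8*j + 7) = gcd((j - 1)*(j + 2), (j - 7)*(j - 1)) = j - 1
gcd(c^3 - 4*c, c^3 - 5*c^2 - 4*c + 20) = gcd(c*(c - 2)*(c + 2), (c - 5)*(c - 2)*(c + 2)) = c^2 - 4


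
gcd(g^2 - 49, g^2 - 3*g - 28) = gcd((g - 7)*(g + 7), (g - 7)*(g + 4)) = g - 7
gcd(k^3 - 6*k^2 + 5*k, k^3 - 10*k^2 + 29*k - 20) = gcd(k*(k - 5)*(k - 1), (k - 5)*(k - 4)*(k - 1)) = k^2 - 6*k + 5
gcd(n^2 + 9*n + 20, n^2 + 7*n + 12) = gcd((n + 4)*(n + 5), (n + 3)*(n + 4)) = n + 4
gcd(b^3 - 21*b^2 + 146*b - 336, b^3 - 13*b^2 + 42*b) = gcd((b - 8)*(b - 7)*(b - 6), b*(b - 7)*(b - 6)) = b^2 - 13*b + 42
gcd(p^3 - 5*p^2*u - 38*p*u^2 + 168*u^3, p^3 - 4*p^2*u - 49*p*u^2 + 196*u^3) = p^2 - 11*p*u + 28*u^2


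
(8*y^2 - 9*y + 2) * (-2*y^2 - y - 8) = -16*y^4 + 10*y^3 - 59*y^2 + 70*y - 16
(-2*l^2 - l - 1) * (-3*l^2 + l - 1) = 6*l^4 + l^3 + 4*l^2 + 1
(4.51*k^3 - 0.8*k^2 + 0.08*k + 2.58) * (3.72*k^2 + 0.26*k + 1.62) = 16.7772*k^5 - 1.8034*k^4 + 7.3958*k^3 + 8.3224*k^2 + 0.8004*k + 4.1796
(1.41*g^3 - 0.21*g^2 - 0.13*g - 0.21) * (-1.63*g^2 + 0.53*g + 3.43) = -2.2983*g^5 + 1.0896*g^4 + 4.9369*g^3 - 0.4469*g^2 - 0.5572*g - 0.7203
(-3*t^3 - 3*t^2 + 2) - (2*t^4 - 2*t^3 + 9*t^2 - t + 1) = -2*t^4 - t^3 - 12*t^2 + t + 1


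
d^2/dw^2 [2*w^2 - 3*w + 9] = 4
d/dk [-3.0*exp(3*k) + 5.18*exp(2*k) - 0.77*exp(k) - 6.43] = (-9.0*exp(2*k) + 10.36*exp(k) - 0.77)*exp(k)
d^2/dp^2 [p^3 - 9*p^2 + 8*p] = 6*p - 18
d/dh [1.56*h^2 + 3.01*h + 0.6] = 3.12*h + 3.01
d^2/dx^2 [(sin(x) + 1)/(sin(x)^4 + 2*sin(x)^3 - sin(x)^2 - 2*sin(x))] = (-9*sin(x)^2 - 20*sin(x) - 8 + 14/sin(x) + 4/sin(x)^2 - 8/sin(x)^3)/((sin(x) - 1)^2*(sin(x) + 2)^3)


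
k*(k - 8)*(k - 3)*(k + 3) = k^4 - 8*k^3 - 9*k^2 + 72*k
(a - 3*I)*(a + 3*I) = a^2 + 9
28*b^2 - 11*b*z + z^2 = (-7*b + z)*(-4*b + z)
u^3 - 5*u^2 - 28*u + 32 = (u - 8)*(u - 1)*(u + 4)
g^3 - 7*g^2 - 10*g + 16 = (g - 8)*(g - 1)*(g + 2)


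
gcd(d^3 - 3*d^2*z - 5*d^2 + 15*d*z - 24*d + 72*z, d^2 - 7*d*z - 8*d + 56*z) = d - 8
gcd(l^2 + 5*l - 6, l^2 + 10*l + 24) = l + 6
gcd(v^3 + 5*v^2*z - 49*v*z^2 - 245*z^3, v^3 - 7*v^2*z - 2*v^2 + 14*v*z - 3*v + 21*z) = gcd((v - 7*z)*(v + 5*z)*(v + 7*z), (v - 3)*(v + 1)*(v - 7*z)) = -v + 7*z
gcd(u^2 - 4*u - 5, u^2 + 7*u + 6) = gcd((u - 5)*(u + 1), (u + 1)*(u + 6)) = u + 1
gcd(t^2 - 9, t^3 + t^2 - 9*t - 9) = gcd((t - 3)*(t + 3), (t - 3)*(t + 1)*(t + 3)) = t^2 - 9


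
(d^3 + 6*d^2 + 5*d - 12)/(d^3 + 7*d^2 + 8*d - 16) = (d + 3)/(d + 4)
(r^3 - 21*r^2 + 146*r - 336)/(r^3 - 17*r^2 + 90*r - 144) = (r - 7)/(r - 3)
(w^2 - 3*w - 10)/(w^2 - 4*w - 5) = (w + 2)/(w + 1)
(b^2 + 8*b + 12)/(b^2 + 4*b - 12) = (b + 2)/(b - 2)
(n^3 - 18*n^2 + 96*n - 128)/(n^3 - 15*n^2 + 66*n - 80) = (n - 8)/(n - 5)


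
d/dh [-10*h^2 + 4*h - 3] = 4 - 20*h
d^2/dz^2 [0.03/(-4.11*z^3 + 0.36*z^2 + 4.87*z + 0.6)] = ((0.7398*z - 0.0216)*(-4.11*z^3 + 0.36*z^2 + 4.87*z + 0.6) + 0.03*(-24.66*z^2 + 1.44*z + 9.74)*(-12.33*z^2 + 0.72*z + 4.87))/(-4.11*z^3 + 0.36*z^2 + 4.87*z + 0.6)^3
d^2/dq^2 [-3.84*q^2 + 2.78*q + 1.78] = -7.68000000000000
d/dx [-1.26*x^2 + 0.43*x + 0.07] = 0.43 - 2.52*x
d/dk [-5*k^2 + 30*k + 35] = 30 - 10*k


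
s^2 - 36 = (s - 6)*(s + 6)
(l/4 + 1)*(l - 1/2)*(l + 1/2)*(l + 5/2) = l^4/4 + 13*l^3/8 + 39*l^2/16 - 13*l/32 - 5/8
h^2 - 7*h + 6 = (h - 6)*(h - 1)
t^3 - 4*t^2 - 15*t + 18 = (t - 6)*(t - 1)*(t + 3)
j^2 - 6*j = j*(j - 6)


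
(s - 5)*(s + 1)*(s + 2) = s^3 - 2*s^2 - 13*s - 10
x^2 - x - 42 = (x - 7)*(x + 6)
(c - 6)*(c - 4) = c^2 - 10*c + 24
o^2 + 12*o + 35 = (o + 5)*(o + 7)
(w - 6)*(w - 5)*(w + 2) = w^3 - 9*w^2 + 8*w + 60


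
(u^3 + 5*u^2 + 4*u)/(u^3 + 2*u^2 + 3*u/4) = 4*(u^2 + 5*u + 4)/(4*u^2 + 8*u + 3)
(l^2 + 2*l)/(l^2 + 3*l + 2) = l/(l + 1)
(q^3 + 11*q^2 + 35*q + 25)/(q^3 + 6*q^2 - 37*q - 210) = (q^2 + 6*q + 5)/(q^2 + q - 42)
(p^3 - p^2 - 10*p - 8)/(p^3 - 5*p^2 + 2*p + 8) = (p + 2)/(p - 2)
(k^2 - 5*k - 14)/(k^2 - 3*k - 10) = (k - 7)/(k - 5)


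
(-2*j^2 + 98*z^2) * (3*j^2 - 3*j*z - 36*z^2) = -6*j^4 + 6*j^3*z + 366*j^2*z^2 - 294*j*z^3 - 3528*z^4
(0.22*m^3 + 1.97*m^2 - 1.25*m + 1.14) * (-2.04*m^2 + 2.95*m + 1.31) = -0.4488*m^5 - 3.3698*m^4 + 8.6497*m^3 - 3.4324*m^2 + 1.7255*m + 1.4934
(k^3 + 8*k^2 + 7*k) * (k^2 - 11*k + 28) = k^5 - 3*k^4 - 53*k^3 + 147*k^2 + 196*k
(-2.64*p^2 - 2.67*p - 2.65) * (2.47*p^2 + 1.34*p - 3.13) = -6.5208*p^4 - 10.1325*p^3 - 1.8601*p^2 + 4.8061*p + 8.2945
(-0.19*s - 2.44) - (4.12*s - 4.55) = 2.11 - 4.31*s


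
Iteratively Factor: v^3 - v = (v)*(v^2 - 1) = v*(v + 1)*(v - 1)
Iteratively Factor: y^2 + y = (y)*(y + 1)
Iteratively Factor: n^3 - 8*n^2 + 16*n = (n)*(n^2 - 8*n + 16) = n*(n - 4)*(n - 4)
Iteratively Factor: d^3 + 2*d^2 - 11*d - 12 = (d + 1)*(d^2 + d - 12) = (d + 1)*(d + 4)*(d - 3)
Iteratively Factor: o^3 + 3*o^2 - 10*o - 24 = (o + 2)*(o^2 + o - 12) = (o - 3)*(o + 2)*(o + 4)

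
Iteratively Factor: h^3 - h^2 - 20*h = (h - 5)*(h^2 + 4*h) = h*(h - 5)*(h + 4)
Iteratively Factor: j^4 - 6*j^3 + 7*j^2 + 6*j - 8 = (j + 1)*(j^3 - 7*j^2 + 14*j - 8) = (j - 2)*(j + 1)*(j^2 - 5*j + 4) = (j - 4)*(j - 2)*(j + 1)*(j - 1)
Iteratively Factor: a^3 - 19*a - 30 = (a + 2)*(a^2 - 2*a - 15) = (a - 5)*(a + 2)*(a + 3)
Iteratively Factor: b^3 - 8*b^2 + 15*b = (b - 3)*(b^2 - 5*b) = b*(b - 3)*(b - 5)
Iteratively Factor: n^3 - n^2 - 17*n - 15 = (n + 1)*(n^2 - 2*n - 15) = (n - 5)*(n + 1)*(n + 3)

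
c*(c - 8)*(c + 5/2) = c^3 - 11*c^2/2 - 20*c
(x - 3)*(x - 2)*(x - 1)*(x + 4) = x^4 - 2*x^3 - 13*x^2 + 38*x - 24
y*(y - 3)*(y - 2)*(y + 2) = y^4 - 3*y^3 - 4*y^2 + 12*y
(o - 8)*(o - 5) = o^2 - 13*o + 40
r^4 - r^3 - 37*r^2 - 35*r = r*(r - 7)*(r + 1)*(r + 5)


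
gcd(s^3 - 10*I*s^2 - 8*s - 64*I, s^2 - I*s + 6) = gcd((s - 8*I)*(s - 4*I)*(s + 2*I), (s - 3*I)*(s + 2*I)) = s + 2*I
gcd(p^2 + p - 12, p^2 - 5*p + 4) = 1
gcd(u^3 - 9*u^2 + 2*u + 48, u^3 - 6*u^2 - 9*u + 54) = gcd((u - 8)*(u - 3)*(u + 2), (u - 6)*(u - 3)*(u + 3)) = u - 3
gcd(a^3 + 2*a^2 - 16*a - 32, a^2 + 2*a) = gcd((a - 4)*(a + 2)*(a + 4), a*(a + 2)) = a + 2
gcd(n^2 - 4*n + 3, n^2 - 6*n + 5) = n - 1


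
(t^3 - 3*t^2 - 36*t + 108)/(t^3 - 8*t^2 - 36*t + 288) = (t - 3)/(t - 8)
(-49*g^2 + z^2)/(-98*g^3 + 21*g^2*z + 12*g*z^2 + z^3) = (-7*g + z)/(-14*g^2 + 5*g*z + z^2)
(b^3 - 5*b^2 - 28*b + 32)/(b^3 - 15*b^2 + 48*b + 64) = (b^2 + 3*b - 4)/(b^2 - 7*b - 8)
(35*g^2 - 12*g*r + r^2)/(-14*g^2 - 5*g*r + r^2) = (-5*g + r)/(2*g + r)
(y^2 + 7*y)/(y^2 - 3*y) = (y + 7)/(y - 3)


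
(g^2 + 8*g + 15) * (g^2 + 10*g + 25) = g^4 + 18*g^3 + 120*g^2 + 350*g + 375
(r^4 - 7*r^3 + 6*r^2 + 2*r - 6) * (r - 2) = r^5 - 9*r^4 + 20*r^3 - 10*r^2 - 10*r + 12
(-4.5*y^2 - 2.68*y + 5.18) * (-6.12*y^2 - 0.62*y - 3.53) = 27.54*y^4 + 19.1916*y^3 - 14.155*y^2 + 6.2488*y - 18.2854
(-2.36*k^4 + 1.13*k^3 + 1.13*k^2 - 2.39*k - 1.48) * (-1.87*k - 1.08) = 4.4132*k^5 + 0.4357*k^4 - 3.3335*k^3 + 3.2489*k^2 + 5.3488*k + 1.5984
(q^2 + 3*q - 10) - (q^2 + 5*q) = -2*q - 10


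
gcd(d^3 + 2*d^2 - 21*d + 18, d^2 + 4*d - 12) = d + 6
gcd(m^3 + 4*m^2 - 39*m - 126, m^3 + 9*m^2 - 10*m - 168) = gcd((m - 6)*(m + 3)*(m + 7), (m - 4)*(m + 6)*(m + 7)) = m + 7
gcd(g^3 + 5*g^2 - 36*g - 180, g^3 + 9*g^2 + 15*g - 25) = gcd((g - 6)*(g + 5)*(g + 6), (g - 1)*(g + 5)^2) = g + 5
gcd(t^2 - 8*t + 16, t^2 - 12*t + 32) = t - 4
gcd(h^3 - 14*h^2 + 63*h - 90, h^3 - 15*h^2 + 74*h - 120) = h^2 - 11*h + 30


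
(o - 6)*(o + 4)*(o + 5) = o^3 + 3*o^2 - 34*o - 120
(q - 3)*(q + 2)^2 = q^3 + q^2 - 8*q - 12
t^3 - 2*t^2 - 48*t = t*(t - 8)*(t + 6)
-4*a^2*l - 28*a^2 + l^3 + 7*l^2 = (-2*a + l)*(2*a + l)*(l + 7)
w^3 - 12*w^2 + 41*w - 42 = (w - 7)*(w - 3)*(w - 2)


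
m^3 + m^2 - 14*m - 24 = (m - 4)*(m + 2)*(m + 3)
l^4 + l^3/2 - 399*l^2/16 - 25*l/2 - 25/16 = (l - 5)*(l + 1/4)^2*(l + 5)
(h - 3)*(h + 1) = h^2 - 2*h - 3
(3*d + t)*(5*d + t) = 15*d^2 + 8*d*t + t^2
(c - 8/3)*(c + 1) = c^2 - 5*c/3 - 8/3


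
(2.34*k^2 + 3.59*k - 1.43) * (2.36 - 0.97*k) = -2.2698*k^3 + 2.0401*k^2 + 9.8595*k - 3.3748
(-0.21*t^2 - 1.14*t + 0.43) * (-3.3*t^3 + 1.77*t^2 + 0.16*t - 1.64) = 0.693*t^5 + 3.3903*t^4 - 3.4704*t^3 + 0.9231*t^2 + 1.9384*t - 0.7052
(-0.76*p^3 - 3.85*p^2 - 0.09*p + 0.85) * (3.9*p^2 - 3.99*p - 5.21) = -2.964*p^5 - 11.9826*p^4 + 18.9701*p^3 + 23.7326*p^2 - 2.9226*p - 4.4285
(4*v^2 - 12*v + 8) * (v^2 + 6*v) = 4*v^4 + 12*v^3 - 64*v^2 + 48*v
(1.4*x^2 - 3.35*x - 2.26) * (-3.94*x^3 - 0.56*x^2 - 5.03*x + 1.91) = -5.516*x^5 + 12.415*x^4 + 3.7384*x^3 + 20.7901*x^2 + 4.9693*x - 4.3166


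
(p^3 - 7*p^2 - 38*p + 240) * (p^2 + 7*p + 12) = p^5 - 75*p^3 - 110*p^2 + 1224*p + 2880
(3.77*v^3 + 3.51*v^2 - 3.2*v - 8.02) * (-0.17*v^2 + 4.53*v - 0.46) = -0.6409*v^5 + 16.4814*v^4 + 14.7101*v^3 - 14.7472*v^2 - 34.8586*v + 3.6892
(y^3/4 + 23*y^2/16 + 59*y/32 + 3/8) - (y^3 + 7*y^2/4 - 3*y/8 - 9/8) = -3*y^3/4 - 5*y^2/16 + 71*y/32 + 3/2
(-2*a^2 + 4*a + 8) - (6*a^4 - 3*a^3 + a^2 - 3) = -6*a^4 + 3*a^3 - 3*a^2 + 4*a + 11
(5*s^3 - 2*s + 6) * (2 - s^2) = -5*s^5 + 12*s^3 - 6*s^2 - 4*s + 12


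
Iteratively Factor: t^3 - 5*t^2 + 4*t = (t - 4)*(t^2 - t) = (t - 4)*(t - 1)*(t)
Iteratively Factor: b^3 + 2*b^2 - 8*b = (b - 2)*(b^2 + 4*b) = (b - 2)*(b + 4)*(b)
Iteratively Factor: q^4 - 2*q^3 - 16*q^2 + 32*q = (q + 4)*(q^3 - 6*q^2 + 8*q) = (q - 2)*(q + 4)*(q^2 - 4*q) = q*(q - 2)*(q + 4)*(q - 4)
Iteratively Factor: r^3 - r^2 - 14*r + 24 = (r - 3)*(r^2 + 2*r - 8) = (r - 3)*(r + 4)*(r - 2)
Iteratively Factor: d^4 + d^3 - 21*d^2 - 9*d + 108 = (d - 3)*(d^3 + 4*d^2 - 9*d - 36) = (d - 3)*(d + 3)*(d^2 + d - 12) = (d - 3)*(d + 3)*(d + 4)*(d - 3)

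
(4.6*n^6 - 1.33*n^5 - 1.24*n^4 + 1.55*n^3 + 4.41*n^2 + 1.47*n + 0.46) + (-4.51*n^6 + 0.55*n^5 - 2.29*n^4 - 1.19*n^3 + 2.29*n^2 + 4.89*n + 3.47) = 0.0899999999999999*n^6 - 0.78*n^5 - 3.53*n^4 + 0.36*n^3 + 6.7*n^2 + 6.36*n + 3.93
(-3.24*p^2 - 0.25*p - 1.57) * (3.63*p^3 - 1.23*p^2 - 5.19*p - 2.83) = -11.7612*p^5 + 3.0777*p^4 + 11.424*p^3 + 12.3978*p^2 + 8.8558*p + 4.4431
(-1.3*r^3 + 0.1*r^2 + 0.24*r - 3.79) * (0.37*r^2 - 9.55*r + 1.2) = -0.481*r^5 + 12.452*r^4 - 2.4262*r^3 - 3.5743*r^2 + 36.4825*r - 4.548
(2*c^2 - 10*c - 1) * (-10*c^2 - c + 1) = -20*c^4 + 98*c^3 + 22*c^2 - 9*c - 1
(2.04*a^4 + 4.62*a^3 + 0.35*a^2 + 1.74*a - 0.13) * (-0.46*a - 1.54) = -0.9384*a^5 - 5.2668*a^4 - 7.2758*a^3 - 1.3394*a^2 - 2.6198*a + 0.2002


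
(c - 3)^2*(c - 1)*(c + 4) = c^4 - 3*c^3 - 13*c^2 + 51*c - 36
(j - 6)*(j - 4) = j^2 - 10*j + 24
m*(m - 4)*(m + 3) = m^3 - m^2 - 12*m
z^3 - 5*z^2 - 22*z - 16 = (z - 8)*(z + 1)*(z + 2)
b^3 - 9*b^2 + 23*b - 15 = (b - 5)*(b - 3)*(b - 1)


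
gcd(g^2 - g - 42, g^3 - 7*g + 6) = 1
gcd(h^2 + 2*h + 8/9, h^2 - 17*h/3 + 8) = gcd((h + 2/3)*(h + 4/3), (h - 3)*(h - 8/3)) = 1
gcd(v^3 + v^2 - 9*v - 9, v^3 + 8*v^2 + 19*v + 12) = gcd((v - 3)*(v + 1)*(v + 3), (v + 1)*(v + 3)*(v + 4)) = v^2 + 4*v + 3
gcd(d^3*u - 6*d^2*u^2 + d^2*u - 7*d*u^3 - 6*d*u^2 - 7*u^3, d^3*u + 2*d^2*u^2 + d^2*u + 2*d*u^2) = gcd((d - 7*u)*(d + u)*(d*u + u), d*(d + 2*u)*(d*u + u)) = d*u + u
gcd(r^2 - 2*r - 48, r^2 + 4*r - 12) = r + 6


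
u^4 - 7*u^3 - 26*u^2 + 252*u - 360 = (u - 6)*(u - 5)*(u - 2)*(u + 6)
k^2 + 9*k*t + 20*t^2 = (k + 4*t)*(k + 5*t)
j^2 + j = j*(j + 1)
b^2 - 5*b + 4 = (b - 4)*(b - 1)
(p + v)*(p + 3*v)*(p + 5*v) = p^3 + 9*p^2*v + 23*p*v^2 + 15*v^3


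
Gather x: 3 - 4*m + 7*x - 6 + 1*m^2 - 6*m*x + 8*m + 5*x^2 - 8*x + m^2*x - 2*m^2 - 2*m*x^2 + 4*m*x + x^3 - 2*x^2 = -m^2 + 4*m + x^3 + x^2*(3 - 2*m) + x*(m^2 - 2*m - 1) - 3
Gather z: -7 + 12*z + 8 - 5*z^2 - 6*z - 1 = -5*z^2 + 6*z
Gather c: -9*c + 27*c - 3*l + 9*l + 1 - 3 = 18*c + 6*l - 2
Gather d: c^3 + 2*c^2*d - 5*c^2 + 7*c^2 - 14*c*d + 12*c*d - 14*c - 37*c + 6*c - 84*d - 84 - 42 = c^3 + 2*c^2 - 45*c + d*(2*c^2 - 2*c - 84) - 126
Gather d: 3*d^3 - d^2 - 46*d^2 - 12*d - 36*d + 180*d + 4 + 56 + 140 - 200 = 3*d^3 - 47*d^2 + 132*d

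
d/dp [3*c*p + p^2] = 3*c + 2*p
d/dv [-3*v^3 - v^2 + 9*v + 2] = -9*v^2 - 2*v + 9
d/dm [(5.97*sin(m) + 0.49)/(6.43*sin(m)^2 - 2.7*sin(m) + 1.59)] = (-38.3871*sin(m)^2 - 6.3014*sin(m) + 10.8153)*cos(m)/(41.3449*sin(m)^4 - 34.722*sin(m)^3 + 27.7374*sin(m)^2 - 8.586*sin(m) + 2.5281)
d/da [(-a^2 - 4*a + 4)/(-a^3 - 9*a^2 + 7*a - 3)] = (-a^4 - 8*a^3 - 31*a^2 + 78*a - 16)/(a^6 + 18*a^5 + 67*a^4 - 120*a^3 + 103*a^2 - 42*a + 9)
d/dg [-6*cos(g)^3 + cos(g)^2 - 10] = 2*(9*cos(g) - 1)*sin(g)*cos(g)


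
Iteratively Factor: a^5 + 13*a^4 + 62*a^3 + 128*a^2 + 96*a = (a + 4)*(a^4 + 9*a^3 + 26*a^2 + 24*a) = (a + 2)*(a + 4)*(a^3 + 7*a^2 + 12*a) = (a + 2)*(a + 4)^2*(a^2 + 3*a) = (a + 2)*(a + 3)*(a + 4)^2*(a)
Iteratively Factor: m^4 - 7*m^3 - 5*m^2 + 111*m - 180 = (m - 3)*(m^3 - 4*m^2 - 17*m + 60) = (m - 3)*(m + 4)*(m^2 - 8*m + 15) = (m - 5)*(m - 3)*(m + 4)*(m - 3)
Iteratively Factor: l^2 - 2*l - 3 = (l + 1)*(l - 3)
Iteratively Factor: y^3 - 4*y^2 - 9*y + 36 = (y - 3)*(y^2 - y - 12) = (y - 3)*(y + 3)*(y - 4)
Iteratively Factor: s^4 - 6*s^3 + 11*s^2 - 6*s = (s - 3)*(s^3 - 3*s^2 + 2*s) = (s - 3)*(s - 2)*(s^2 - s) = s*(s - 3)*(s - 2)*(s - 1)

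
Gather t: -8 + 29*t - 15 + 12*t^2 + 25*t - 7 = 12*t^2 + 54*t - 30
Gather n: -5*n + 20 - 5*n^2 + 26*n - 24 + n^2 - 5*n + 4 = -4*n^2 + 16*n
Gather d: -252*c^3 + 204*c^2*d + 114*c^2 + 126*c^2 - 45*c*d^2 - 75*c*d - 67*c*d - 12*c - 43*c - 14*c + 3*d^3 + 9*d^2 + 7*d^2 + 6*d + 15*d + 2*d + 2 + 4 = -252*c^3 + 240*c^2 - 69*c + 3*d^3 + d^2*(16 - 45*c) + d*(204*c^2 - 142*c + 23) + 6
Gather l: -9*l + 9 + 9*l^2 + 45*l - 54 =9*l^2 + 36*l - 45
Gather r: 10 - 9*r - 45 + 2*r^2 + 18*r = 2*r^2 + 9*r - 35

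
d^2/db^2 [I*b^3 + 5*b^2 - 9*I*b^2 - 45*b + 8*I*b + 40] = 6*I*b + 10 - 18*I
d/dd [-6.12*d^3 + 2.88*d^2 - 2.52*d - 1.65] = -18.36*d^2 + 5.76*d - 2.52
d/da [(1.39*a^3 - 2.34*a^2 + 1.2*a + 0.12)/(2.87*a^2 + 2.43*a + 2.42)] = (3.9893*a^4 + 6.7554*a^3 + 0.961199999999999*a^2 - 12.0144*a + 2.6124)/(8.2369*a^4 + 13.9482*a^3 + 19.7957*a^2 + 11.7612*a + 5.8564)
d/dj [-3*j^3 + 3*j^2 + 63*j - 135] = -9*j^2 + 6*j + 63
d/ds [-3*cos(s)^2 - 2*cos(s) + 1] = 2*(3*cos(s) + 1)*sin(s)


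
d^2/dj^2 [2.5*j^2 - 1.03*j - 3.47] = 5.00000000000000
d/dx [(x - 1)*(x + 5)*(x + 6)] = 3*x^2 + 20*x + 19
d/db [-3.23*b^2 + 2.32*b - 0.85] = 2.32 - 6.46*b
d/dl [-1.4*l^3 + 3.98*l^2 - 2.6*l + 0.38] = -4.2*l^2 + 7.96*l - 2.6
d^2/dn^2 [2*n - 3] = 0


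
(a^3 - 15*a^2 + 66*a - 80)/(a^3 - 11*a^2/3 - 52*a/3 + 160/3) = 3*(a^2 - 10*a + 16)/(3*a^2 + 4*a - 32)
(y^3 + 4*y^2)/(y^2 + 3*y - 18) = y^2*(y + 4)/(y^2 + 3*y - 18)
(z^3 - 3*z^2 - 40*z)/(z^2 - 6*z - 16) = z*(z + 5)/(z + 2)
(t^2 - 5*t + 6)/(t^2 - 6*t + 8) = (t - 3)/(t - 4)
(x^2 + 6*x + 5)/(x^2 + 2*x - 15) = (x + 1)/(x - 3)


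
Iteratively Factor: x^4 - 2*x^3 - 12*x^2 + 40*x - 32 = (x - 2)*(x^3 - 12*x + 16) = (x - 2)^2*(x^2 + 2*x - 8) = (x - 2)^3*(x + 4)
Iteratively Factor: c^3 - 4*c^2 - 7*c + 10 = (c - 1)*(c^2 - 3*c - 10) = (c - 1)*(c + 2)*(c - 5)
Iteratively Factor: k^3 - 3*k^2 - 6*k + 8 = (k + 2)*(k^2 - 5*k + 4) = (k - 1)*(k + 2)*(k - 4)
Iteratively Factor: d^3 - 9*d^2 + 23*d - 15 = (d - 5)*(d^2 - 4*d + 3) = (d - 5)*(d - 1)*(d - 3)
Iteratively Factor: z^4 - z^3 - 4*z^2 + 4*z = (z)*(z^3 - z^2 - 4*z + 4) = z*(z - 2)*(z^2 + z - 2) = z*(z - 2)*(z - 1)*(z + 2)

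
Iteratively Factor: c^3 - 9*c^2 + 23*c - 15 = (c - 3)*(c^2 - 6*c + 5) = (c - 5)*(c - 3)*(c - 1)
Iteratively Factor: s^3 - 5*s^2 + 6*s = (s - 3)*(s^2 - 2*s) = (s - 3)*(s - 2)*(s)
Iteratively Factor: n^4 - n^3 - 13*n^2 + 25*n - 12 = (n + 4)*(n^3 - 5*n^2 + 7*n - 3) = (n - 1)*(n + 4)*(n^2 - 4*n + 3) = (n - 3)*(n - 1)*(n + 4)*(n - 1)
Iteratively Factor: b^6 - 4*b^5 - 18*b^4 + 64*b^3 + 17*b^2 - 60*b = (b + 4)*(b^5 - 8*b^4 + 14*b^3 + 8*b^2 - 15*b) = (b - 5)*(b + 4)*(b^4 - 3*b^3 - b^2 + 3*b) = b*(b - 5)*(b + 4)*(b^3 - 3*b^2 - b + 3) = b*(b - 5)*(b - 3)*(b + 4)*(b^2 - 1) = b*(b - 5)*(b - 3)*(b - 1)*(b + 4)*(b + 1)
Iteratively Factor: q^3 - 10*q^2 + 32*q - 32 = (q - 4)*(q^2 - 6*q + 8) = (q - 4)*(q - 2)*(q - 4)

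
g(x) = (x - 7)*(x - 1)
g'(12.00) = 16.00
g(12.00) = 55.00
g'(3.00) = -2.00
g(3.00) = -8.00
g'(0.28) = -7.44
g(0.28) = 4.84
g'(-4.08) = -16.16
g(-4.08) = 56.29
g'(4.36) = 0.72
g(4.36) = -8.87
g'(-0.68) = -9.36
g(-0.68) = 12.90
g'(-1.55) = -11.10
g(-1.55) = 21.80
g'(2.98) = -2.04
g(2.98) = -7.96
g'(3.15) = -1.70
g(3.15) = -8.28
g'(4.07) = 0.14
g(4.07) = -9.00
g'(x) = 2*x - 8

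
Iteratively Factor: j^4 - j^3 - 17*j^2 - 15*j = (j + 3)*(j^3 - 4*j^2 - 5*j) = j*(j + 3)*(j^2 - 4*j - 5) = j*(j - 5)*(j + 3)*(j + 1)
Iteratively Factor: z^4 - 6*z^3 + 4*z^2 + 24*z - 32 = (z - 2)*(z^3 - 4*z^2 - 4*z + 16) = (z - 4)*(z - 2)*(z^2 - 4) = (z - 4)*(z - 2)*(z + 2)*(z - 2)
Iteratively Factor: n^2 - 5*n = (n - 5)*(n)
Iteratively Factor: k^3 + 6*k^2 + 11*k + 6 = (k + 1)*(k^2 + 5*k + 6) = (k + 1)*(k + 3)*(k + 2)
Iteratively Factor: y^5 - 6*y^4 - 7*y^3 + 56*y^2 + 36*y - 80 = (y - 4)*(y^4 - 2*y^3 - 15*y^2 - 4*y + 20) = (y - 5)*(y - 4)*(y^3 + 3*y^2 - 4) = (y - 5)*(y - 4)*(y - 1)*(y^2 + 4*y + 4) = (y - 5)*(y - 4)*(y - 1)*(y + 2)*(y + 2)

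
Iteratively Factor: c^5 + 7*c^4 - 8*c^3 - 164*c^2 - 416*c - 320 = (c + 4)*(c^4 + 3*c^3 - 20*c^2 - 84*c - 80) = (c + 2)*(c + 4)*(c^3 + c^2 - 22*c - 40) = (c + 2)^2*(c + 4)*(c^2 - c - 20) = (c - 5)*(c + 2)^2*(c + 4)*(c + 4)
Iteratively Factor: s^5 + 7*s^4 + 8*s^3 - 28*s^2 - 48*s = (s + 4)*(s^4 + 3*s^3 - 4*s^2 - 12*s) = (s + 2)*(s + 4)*(s^3 + s^2 - 6*s) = s*(s + 2)*(s + 4)*(s^2 + s - 6) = s*(s - 2)*(s + 2)*(s + 4)*(s + 3)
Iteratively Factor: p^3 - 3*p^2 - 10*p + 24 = (p - 4)*(p^2 + p - 6) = (p - 4)*(p + 3)*(p - 2)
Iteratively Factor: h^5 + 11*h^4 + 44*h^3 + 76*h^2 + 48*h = (h)*(h^4 + 11*h^3 + 44*h^2 + 76*h + 48) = h*(h + 4)*(h^3 + 7*h^2 + 16*h + 12) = h*(h + 2)*(h + 4)*(h^2 + 5*h + 6) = h*(h + 2)*(h + 3)*(h + 4)*(h + 2)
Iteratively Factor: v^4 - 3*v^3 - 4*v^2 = (v)*(v^3 - 3*v^2 - 4*v) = v^2*(v^2 - 3*v - 4) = v^2*(v - 4)*(v + 1)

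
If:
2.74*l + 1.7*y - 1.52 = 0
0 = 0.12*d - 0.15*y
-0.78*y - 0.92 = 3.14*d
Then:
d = -0.24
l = 0.68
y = -0.20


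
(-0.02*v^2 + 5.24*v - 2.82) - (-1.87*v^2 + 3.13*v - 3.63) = 1.85*v^2 + 2.11*v + 0.81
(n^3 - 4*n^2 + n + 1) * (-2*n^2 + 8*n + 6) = -2*n^5 + 16*n^4 - 28*n^3 - 18*n^2 + 14*n + 6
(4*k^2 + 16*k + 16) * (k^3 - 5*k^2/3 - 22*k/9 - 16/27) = 4*k^5 + 28*k^4/3 - 184*k^3/9 - 1840*k^2/27 - 1312*k/27 - 256/27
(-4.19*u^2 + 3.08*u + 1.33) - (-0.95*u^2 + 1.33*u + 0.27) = -3.24*u^2 + 1.75*u + 1.06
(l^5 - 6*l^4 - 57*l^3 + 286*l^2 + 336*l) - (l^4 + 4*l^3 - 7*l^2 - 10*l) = l^5 - 7*l^4 - 61*l^3 + 293*l^2 + 346*l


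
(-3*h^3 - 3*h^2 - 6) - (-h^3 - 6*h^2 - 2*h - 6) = -2*h^3 + 3*h^2 + 2*h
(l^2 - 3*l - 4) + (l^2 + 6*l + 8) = 2*l^2 + 3*l + 4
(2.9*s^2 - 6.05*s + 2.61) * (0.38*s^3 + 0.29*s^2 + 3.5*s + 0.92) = 1.102*s^5 - 1.458*s^4 + 9.3873*s^3 - 17.7501*s^2 + 3.569*s + 2.4012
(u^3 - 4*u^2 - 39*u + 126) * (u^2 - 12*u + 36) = u^5 - 16*u^4 + 45*u^3 + 450*u^2 - 2916*u + 4536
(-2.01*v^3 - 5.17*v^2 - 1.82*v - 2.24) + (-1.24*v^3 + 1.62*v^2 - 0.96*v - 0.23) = -3.25*v^3 - 3.55*v^2 - 2.78*v - 2.47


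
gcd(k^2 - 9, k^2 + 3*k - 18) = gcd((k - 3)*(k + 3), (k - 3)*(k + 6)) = k - 3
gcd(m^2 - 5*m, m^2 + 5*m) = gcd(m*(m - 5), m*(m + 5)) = m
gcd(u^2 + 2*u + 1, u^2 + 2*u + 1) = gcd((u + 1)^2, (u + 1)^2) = u^2 + 2*u + 1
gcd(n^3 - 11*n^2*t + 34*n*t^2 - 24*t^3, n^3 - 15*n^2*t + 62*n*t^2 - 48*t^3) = n^2 - 7*n*t + 6*t^2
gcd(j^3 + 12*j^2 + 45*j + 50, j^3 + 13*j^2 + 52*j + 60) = j^2 + 7*j + 10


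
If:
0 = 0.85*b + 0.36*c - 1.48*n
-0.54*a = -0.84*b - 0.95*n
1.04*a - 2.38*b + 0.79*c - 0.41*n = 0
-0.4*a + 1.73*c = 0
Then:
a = 0.00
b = 0.00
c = 0.00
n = 0.00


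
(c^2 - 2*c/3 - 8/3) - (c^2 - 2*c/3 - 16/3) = 8/3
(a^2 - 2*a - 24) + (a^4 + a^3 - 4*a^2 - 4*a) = a^4 + a^3 - 3*a^2 - 6*a - 24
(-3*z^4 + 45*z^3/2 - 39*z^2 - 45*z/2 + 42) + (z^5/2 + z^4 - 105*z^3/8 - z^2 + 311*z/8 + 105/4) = z^5/2 - 2*z^4 + 75*z^3/8 - 40*z^2 + 131*z/8 + 273/4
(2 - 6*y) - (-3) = 5 - 6*y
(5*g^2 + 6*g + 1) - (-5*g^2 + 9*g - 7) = 10*g^2 - 3*g + 8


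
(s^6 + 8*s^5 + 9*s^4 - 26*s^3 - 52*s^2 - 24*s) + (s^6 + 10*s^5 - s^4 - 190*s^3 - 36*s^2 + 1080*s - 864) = 2*s^6 + 18*s^5 + 8*s^4 - 216*s^3 - 88*s^2 + 1056*s - 864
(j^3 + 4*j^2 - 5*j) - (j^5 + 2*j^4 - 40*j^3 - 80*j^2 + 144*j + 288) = -j^5 - 2*j^4 + 41*j^3 + 84*j^2 - 149*j - 288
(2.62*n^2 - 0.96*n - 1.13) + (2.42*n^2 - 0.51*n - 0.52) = 5.04*n^2 - 1.47*n - 1.65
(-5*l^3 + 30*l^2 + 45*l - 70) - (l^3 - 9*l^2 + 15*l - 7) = -6*l^3 + 39*l^2 + 30*l - 63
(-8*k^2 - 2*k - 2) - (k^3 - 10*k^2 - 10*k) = -k^3 + 2*k^2 + 8*k - 2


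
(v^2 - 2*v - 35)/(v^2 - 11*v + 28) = (v + 5)/(v - 4)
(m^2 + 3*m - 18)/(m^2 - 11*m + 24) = (m + 6)/(m - 8)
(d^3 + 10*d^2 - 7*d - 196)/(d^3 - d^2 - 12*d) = (d^2 + 14*d + 49)/(d*(d + 3))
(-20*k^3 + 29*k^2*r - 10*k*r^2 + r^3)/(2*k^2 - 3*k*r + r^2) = (20*k^2 - 9*k*r + r^2)/(-2*k + r)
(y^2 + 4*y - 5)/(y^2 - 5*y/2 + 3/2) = 2*(y + 5)/(2*y - 3)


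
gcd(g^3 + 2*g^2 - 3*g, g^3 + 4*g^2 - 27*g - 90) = g + 3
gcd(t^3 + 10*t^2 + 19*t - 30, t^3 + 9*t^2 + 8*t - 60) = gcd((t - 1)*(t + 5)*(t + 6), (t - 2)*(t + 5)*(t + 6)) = t^2 + 11*t + 30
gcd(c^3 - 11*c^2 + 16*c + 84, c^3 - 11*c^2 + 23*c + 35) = c - 7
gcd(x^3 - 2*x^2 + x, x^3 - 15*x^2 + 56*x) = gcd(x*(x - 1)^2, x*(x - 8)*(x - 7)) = x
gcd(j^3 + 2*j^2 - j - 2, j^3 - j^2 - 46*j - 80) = j + 2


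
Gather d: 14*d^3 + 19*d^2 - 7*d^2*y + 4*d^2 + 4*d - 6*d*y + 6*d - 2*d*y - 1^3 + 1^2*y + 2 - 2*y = 14*d^3 + d^2*(23 - 7*y) + d*(10 - 8*y) - y + 1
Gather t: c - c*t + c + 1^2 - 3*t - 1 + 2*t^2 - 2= 2*c + 2*t^2 + t*(-c - 3) - 2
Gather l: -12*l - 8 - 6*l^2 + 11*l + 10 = -6*l^2 - l + 2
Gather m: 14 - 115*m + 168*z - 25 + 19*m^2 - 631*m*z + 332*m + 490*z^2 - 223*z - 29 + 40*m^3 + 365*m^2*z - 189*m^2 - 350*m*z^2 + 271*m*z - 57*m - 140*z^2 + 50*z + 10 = 40*m^3 + m^2*(365*z - 170) + m*(-350*z^2 - 360*z + 160) + 350*z^2 - 5*z - 30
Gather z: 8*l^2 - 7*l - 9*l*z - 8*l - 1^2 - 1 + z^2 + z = 8*l^2 - 15*l + z^2 + z*(1 - 9*l) - 2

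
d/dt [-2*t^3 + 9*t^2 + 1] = 6*t*(3 - t)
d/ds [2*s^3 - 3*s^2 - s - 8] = 6*s^2 - 6*s - 1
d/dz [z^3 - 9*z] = 3*z^2 - 9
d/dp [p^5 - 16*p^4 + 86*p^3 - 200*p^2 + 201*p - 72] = 5*p^4 - 64*p^3 + 258*p^2 - 400*p + 201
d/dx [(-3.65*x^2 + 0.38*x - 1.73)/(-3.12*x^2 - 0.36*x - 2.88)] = (2.4996*x^2 + 10.2288*x - 1.7172)/(9.7344*x^4 + 2.2464*x^3 + 18.1008*x^2 + 2.0736*x + 8.2944)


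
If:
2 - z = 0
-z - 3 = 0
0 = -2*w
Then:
No Solution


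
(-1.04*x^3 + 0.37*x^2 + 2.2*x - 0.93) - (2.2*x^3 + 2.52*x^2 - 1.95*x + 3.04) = -3.24*x^3 - 2.15*x^2 + 4.15*x - 3.97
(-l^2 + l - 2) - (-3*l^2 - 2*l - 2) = 2*l^2 + 3*l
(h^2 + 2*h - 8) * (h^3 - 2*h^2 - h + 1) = h^5 - 13*h^3 + 15*h^2 + 10*h - 8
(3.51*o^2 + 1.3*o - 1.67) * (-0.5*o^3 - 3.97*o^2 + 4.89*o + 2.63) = -1.755*o^5 - 14.5847*o^4 + 12.8379*o^3 + 22.2182*o^2 - 4.7473*o - 4.3921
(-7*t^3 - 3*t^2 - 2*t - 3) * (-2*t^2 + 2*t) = 14*t^5 - 8*t^4 - 2*t^3 + 2*t^2 - 6*t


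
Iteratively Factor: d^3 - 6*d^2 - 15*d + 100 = (d - 5)*(d^2 - d - 20) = (d - 5)^2*(d + 4)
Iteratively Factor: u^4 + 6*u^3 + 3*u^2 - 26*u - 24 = (u - 2)*(u^3 + 8*u^2 + 19*u + 12) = (u - 2)*(u + 3)*(u^2 + 5*u + 4) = (u - 2)*(u + 3)*(u + 4)*(u + 1)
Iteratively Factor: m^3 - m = (m)*(m^2 - 1) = m*(m + 1)*(m - 1)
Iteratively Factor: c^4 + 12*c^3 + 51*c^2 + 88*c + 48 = (c + 3)*(c^3 + 9*c^2 + 24*c + 16) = (c + 3)*(c + 4)*(c^2 + 5*c + 4) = (c + 1)*(c + 3)*(c + 4)*(c + 4)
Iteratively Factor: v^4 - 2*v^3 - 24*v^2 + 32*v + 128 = (v + 2)*(v^3 - 4*v^2 - 16*v + 64) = (v - 4)*(v + 2)*(v^2 - 16) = (v - 4)*(v + 2)*(v + 4)*(v - 4)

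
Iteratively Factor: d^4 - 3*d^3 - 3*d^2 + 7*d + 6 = (d + 1)*(d^3 - 4*d^2 + d + 6) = (d - 2)*(d + 1)*(d^2 - 2*d - 3) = (d - 2)*(d + 1)^2*(d - 3)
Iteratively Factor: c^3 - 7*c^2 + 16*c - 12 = (c - 2)*(c^2 - 5*c + 6) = (c - 2)^2*(c - 3)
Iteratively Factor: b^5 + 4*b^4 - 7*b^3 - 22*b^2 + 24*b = (b + 4)*(b^4 - 7*b^2 + 6*b) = (b - 2)*(b + 4)*(b^3 + 2*b^2 - 3*b) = (b - 2)*(b + 3)*(b + 4)*(b^2 - b) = b*(b - 2)*(b + 3)*(b + 4)*(b - 1)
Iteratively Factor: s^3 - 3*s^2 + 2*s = (s)*(s^2 - 3*s + 2) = s*(s - 2)*(s - 1)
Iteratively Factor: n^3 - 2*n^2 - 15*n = (n - 5)*(n^2 + 3*n) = n*(n - 5)*(n + 3)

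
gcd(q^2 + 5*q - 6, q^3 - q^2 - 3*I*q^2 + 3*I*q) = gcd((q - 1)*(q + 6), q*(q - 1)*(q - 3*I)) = q - 1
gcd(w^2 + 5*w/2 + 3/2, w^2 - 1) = w + 1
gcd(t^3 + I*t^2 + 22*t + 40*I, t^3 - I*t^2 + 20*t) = t^2 - I*t + 20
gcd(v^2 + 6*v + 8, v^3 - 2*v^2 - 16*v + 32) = v + 4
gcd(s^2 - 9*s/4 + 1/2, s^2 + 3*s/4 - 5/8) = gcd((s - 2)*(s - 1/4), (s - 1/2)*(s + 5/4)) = 1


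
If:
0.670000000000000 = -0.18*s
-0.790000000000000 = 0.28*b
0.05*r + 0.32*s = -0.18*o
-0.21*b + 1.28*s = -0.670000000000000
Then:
No Solution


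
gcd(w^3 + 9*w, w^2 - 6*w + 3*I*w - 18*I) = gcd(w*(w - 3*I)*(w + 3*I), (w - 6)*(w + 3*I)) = w + 3*I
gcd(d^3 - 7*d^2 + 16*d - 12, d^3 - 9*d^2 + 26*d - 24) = d^2 - 5*d + 6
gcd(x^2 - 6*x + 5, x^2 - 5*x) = x - 5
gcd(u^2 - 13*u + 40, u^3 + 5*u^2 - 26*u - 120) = u - 5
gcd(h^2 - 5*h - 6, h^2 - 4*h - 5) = h + 1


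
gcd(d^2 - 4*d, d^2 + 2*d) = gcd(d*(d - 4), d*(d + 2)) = d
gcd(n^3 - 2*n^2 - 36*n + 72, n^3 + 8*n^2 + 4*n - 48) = n^2 + 4*n - 12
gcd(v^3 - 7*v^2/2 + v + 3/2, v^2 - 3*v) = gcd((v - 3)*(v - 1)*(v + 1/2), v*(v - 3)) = v - 3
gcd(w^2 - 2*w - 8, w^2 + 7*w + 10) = w + 2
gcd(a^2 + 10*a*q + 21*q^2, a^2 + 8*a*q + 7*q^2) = a + 7*q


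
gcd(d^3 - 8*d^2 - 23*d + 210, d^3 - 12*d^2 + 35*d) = d - 7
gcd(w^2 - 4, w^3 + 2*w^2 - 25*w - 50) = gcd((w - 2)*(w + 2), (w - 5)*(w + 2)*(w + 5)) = w + 2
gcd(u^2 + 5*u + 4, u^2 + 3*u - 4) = u + 4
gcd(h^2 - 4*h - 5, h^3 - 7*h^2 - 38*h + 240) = h - 5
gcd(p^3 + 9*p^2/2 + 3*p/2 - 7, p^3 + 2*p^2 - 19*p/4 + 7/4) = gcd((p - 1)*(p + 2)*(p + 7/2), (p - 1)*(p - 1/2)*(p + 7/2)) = p^2 + 5*p/2 - 7/2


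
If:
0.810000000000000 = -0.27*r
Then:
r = -3.00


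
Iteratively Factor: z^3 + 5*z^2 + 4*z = (z)*(z^2 + 5*z + 4) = z*(z + 1)*(z + 4)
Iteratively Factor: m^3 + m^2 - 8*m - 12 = (m - 3)*(m^2 + 4*m + 4) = (m - 3)*(m + 2)*(m + 2)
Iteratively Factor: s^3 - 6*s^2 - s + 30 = (s - 5)*(s^2 - s - 6) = (s - 5)*(s + 2)*(s - 3)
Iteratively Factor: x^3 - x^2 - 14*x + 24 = (x - 2)*(x^2 + x - 12) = (x - 2)*(x + 4)*(x - 3)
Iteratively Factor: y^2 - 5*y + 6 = (y - 3)*(y - 2)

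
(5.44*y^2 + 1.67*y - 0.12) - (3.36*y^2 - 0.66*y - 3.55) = 2.08*y^2 + 2.33*y + 3.43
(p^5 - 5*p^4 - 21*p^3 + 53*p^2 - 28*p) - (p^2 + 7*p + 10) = p^5 - 5*p^4 - 21*p^3 + 52*p^2 - 35*p - 10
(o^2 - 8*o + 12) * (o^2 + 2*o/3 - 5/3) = o^4 - 22*o^3/3 + 5*o^2 + 64*o/3 - 20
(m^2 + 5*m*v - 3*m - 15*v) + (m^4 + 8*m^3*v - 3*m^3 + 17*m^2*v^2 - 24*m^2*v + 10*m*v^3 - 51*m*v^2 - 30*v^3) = m^4 + 8*m^3*v - 3*m^3 + 17*m^2*v^2 - 24*m^2*v + m^2 + 10*m*v^3 - 51*m*v^2 + 5*m*v - 3*m - 30*v^3 - 15*v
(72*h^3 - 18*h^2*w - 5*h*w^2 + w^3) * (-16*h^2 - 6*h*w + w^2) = -1152*h^5 - 144*h^4*w + 260*h^3*w^2 - 4*h^2*w^3 - 11*h*w^4 + w^5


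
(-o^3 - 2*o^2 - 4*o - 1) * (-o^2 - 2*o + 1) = o^5 + 4*o^4 + 7*o^3 + 7*o^2 - 2*o - 1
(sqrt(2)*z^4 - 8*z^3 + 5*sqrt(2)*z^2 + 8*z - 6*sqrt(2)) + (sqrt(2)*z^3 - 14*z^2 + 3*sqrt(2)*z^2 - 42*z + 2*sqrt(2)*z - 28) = sqrt(2)*z^4 - 8*z^3 + sqrt(2)*z^3 - 14*z^2 + 8*sqrt(2)*z^2 - 34*z + 2*sqrt(2)*z - 28 - 6*sqrt(2)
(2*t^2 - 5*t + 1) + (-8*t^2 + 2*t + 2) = -6*t^2 - 3*t + 3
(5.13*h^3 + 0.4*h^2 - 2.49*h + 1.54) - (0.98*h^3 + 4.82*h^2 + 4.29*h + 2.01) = 4.15*h^3 - 4.42*h^2 - 6.78*h - 0.47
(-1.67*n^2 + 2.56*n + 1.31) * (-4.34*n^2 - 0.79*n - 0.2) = 7.2478*n^4 - 9.7911*n^3 - 7.3738*n^2 - 1.5469*n - 0.262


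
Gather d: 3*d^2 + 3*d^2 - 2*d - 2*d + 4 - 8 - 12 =6*d^2 - 4*d - 16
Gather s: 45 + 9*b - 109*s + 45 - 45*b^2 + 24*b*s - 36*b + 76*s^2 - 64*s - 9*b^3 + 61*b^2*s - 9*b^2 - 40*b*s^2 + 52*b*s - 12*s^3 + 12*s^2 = -9*b^3 - 54*b^2 - 27*b - 12*s^3 + s^2*(88 - 40*b) + s*(61*b^2 + 76*b - 173) + 90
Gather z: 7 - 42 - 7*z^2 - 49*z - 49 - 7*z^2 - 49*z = -14*z^2 - 98*z - 84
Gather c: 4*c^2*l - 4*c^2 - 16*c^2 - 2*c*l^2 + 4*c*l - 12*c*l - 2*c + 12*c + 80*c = c^2*(4*l - 20) + c*(-2*l^2 - 8*l + 90)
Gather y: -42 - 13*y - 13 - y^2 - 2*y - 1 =-y^2 - 15*y - 56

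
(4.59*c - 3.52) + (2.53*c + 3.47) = 7.12*c - 0.0499999999999998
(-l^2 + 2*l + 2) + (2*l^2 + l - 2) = l^2 + 3*l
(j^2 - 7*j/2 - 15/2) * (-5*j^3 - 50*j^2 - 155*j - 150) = -5*j^5 - 65*j^4/2 + 115*j^3/2 + 1535*j^2/2 + 3375*j/2 + 1125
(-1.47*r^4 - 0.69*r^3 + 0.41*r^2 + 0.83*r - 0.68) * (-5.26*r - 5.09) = 7.7322*r^5 + 11.1117*r^4 + 1.3555*r^3 - 6.4527*r^2 - 0.647899999999999*r + 3.4612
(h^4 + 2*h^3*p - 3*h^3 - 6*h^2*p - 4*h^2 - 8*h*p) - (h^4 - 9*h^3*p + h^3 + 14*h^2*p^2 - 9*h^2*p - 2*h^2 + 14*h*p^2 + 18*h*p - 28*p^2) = 11*h^3*p - 4*h^3 - 14*h^2*p^2 + 3*h^2*p - 2*h^2 - 14*h*p^2 - 26*h*p + 28*p^2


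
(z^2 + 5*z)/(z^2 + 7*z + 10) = z/(z + 2)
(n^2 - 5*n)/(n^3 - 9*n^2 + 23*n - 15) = n/(n^2 - 4*n + 3)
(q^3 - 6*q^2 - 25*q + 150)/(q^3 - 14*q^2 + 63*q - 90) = (q + 5)/(q - 3)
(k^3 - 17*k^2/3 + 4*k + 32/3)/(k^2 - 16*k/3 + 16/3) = (3*k^2 - 5*k - 8)/(3*k - 4)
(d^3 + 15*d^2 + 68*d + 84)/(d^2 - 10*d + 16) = (d^3 + 15*d^2 + 68*d + 84)/(d^2 - 10*d + 16)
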